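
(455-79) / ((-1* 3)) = -376 / 3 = -125.33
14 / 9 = 1.56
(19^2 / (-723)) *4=-1444 / 723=-2.00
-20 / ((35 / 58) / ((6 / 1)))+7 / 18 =-25007 / 126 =-198.47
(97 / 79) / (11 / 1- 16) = -97 / 395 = -0.25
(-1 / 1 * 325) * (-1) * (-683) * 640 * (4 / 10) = -56825600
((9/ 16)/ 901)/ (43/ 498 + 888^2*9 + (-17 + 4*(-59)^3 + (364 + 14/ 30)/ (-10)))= 56025/ 563145302514112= 0.00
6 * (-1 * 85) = -510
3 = 3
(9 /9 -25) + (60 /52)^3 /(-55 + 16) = -686589 /28561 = -24.04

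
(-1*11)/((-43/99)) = 1089/43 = 25.33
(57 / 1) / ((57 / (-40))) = -40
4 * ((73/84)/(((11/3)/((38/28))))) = 1387/1078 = 1.29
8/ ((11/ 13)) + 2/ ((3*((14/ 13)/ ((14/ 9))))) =3094/ 297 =10.42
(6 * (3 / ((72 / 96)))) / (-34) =-12 / 17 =-0.71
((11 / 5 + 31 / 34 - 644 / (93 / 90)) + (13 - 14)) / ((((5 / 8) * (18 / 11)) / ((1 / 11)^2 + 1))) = -798678124 / 1304325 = -612.33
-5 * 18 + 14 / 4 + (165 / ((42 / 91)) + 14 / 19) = 5163 / 19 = 271.74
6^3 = 216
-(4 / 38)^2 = -4 / 361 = -0.01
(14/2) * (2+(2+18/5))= 266/5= 53.20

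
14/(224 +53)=14/277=0.05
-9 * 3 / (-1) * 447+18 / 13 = 156915 / 13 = 12070.38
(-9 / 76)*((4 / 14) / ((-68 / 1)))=9 / 18088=0.00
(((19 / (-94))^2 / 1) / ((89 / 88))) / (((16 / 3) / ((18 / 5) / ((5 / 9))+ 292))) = 44447403 / 19660100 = 2.26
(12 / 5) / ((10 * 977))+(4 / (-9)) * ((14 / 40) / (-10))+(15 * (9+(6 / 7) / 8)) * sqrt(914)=6947 / 439650+3825 * sqrt(914) / 28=4129.98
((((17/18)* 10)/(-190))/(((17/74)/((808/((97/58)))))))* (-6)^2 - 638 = -8111706/1843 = -4401.36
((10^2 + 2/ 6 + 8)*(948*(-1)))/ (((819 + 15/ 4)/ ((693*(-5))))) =474474000/ 1097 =432519.60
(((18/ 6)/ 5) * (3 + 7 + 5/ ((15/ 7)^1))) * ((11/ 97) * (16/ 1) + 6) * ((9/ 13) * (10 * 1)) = 504828/ 1261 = 400.34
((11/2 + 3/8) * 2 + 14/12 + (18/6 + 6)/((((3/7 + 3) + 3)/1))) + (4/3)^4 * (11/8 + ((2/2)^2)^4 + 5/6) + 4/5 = 122747/4860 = 25.26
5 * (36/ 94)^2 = 0.73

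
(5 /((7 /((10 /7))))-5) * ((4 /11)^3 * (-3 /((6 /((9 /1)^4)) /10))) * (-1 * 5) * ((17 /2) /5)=-3479954400 /65219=-53357.98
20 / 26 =10 / 13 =0.77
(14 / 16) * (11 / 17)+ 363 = 49445 / 136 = 363.57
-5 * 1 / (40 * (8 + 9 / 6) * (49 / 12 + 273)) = -3 / 63175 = -0.00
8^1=8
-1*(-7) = 7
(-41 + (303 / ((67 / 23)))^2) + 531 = 50766571 / 4489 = 11309.10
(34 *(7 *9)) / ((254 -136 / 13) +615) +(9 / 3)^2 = 128295 / 11161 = 11.49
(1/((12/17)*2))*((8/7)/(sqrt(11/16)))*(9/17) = 12*sqrt(11)/77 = 0.52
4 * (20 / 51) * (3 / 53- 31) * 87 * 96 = -365260800 / 901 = -405394.89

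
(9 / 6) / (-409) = -3 / 818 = -0.00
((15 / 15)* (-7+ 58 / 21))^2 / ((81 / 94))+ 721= 26499415 / 35721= 741.84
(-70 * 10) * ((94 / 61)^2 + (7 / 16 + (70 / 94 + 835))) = -410627518175 / 699548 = -586989.77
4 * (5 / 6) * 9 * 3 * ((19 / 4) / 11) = 855 / 22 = 38.86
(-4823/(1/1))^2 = 23261329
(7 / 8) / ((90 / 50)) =35 / 72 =0.49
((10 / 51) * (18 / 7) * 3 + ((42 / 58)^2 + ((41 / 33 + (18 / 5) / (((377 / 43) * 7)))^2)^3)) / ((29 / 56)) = 13.30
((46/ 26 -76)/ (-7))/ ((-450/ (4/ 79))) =-386/ 323505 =-0.00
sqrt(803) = 28.34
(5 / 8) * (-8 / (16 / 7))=-35 / 16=-2.19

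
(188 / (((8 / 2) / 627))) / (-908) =-29469 / 908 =-32.45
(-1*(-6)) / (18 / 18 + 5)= 1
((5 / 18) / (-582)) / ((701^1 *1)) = -5 / 7343676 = -0.00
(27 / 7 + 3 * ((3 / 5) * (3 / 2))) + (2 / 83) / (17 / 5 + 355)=348319 / 53120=6.56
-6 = -6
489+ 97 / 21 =10366 / 21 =493.62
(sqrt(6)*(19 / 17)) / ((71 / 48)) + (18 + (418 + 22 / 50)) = 912*sqrt(6) / 1207 + 10911 / 25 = 438.29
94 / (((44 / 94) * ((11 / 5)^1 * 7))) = 11045 / 847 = 13.04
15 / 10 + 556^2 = 618275 / 2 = 309137.50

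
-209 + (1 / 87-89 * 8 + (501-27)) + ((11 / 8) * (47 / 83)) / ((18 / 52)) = -38537539 / 86652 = -444.74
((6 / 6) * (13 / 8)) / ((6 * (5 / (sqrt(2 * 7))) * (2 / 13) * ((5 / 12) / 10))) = 169 * sqrt(14) / 20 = 31.62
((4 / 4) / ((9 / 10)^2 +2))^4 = 100000000 / 6234839521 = 0.02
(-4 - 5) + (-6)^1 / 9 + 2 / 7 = -197 / 21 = -9.38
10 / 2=5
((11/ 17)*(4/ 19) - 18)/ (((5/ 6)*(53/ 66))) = -26.69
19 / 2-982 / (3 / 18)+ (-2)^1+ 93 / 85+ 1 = -1000009 / 170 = -5882.41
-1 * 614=-614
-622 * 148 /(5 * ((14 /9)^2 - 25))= 7456536 /9145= 815.37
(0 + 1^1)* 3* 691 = 2073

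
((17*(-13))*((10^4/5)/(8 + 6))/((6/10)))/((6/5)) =-2762500/63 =-43849.21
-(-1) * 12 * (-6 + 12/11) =-648/11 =-58.91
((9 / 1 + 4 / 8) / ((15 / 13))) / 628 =247 / 18840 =0.01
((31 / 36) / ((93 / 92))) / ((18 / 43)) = 989 / 486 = 2.03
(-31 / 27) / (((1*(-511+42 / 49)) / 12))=868 / 32139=0.03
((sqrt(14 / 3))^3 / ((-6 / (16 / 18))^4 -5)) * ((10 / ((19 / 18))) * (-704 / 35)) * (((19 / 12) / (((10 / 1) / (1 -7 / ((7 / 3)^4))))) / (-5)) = 47218688 * sqrt(42) / 13638391725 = 0.02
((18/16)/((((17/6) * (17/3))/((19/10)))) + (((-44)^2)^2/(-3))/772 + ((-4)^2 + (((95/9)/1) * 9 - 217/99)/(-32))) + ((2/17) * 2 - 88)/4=-89844844363/55219230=-1627.06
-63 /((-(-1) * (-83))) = 63 /83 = 0.76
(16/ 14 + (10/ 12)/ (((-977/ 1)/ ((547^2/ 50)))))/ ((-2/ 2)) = 1625503/ 410340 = 3.96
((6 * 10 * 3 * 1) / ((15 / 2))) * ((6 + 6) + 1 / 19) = 5496 / 19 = 289.26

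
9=9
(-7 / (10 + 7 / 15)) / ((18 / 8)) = -140 / 471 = -0.30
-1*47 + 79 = 32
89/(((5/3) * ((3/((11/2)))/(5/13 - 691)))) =-4394731/65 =-67611.25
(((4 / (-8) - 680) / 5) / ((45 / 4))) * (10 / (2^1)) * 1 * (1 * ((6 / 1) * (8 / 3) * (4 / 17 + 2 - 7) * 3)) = 1175904 / 85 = 13834.16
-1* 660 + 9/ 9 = -659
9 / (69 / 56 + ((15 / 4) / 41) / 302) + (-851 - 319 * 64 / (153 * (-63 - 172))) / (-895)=3152067327791 / 381941156025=8.25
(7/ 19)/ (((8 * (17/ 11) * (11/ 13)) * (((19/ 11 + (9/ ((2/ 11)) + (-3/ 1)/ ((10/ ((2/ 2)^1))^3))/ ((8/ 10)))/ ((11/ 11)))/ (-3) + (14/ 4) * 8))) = 0.01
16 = 16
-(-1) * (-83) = -83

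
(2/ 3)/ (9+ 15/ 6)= 4/ 69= 0.06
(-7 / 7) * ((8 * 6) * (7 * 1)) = -336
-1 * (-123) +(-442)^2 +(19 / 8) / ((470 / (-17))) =735030797 / 3760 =195486.91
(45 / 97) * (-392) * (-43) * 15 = 117296.91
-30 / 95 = -6 / 19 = -0.32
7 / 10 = 0.70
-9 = -9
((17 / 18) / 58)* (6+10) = 68 / 261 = 0.26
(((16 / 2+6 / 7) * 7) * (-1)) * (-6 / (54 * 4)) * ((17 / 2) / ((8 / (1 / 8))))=0.23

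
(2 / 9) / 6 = 1 / 27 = 0.04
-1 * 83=-83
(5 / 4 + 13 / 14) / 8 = 61 / 224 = 0.27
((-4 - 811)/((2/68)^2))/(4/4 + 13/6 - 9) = 161509.71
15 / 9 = 5 / 3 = 1.67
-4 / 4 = -1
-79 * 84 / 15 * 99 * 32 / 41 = -7007616 / 205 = -34183.49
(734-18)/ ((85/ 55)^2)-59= 69585/ 289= 240.78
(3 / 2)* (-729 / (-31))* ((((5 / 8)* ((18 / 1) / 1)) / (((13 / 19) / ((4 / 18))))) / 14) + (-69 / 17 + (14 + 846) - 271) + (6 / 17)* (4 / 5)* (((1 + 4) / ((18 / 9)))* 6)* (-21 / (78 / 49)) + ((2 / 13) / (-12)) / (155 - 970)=504922023461 / 938038920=538.27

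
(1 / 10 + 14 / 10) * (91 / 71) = 273 / 142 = 1.92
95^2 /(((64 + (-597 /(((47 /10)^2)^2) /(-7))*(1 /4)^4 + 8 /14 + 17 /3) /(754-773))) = -11245829944944 /4606463639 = -2441.32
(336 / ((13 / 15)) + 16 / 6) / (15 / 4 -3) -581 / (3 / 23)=-460261 / 117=-3933.85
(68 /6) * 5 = 170 /3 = 56.67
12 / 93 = 4 / 31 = 0.13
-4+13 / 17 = -3.24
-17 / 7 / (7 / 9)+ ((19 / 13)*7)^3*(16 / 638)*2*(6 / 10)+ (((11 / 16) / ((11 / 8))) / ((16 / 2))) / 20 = 319858810363 / 10989218240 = 29.11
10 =10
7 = 7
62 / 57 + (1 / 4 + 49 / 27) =6469 / 2052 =3.15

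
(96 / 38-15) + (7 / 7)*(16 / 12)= -635 / 57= -11.14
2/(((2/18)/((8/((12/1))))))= 12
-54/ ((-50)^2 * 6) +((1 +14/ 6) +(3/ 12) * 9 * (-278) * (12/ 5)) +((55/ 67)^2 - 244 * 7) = -107910949703/ 33667500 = -3205.20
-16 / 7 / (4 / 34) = -136 / 7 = -19.43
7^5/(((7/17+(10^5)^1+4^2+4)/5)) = 1428595/1700347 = 0.84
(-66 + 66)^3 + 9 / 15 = 3 / 5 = 0.60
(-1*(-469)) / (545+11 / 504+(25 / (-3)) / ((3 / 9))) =236376 / 262091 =0.90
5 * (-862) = -4310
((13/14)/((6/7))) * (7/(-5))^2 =637/300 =2.12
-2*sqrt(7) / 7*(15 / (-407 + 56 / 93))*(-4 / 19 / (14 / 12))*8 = -107136*sqrt(7) / 7037429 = -0.04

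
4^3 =64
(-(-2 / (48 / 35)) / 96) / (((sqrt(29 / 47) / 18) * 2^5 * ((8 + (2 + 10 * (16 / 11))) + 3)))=385 * sqrt(1363) / 35991552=0.00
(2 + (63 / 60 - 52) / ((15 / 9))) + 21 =-757 / 100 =-7.57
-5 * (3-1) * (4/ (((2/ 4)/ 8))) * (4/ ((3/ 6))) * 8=-40960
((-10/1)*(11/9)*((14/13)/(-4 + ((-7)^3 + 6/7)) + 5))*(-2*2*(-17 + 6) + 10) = -103882020/31499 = -3297.95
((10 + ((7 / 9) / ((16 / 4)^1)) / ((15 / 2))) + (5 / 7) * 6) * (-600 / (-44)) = 12295 / 63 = 195.16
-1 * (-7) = 7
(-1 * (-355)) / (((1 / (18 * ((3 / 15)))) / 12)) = 15336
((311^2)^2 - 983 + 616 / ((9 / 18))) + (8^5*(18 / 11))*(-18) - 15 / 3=102893856103 / 11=9353986918.45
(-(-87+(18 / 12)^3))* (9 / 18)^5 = 669 / 256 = 2.61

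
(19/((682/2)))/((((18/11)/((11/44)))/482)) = 4579/1116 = 4.10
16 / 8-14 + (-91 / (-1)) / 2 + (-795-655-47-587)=-4101 / 2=-2050.50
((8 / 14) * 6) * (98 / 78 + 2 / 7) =3368 / 637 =5.29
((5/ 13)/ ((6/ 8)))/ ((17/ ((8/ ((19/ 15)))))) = 0.19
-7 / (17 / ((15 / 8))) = -105 / 136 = -0.77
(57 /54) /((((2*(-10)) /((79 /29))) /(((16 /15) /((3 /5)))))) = -3002 /11745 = -0.26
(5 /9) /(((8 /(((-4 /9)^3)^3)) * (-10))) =0.00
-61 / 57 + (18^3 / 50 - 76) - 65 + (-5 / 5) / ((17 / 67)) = -711521 / 24225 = -29.37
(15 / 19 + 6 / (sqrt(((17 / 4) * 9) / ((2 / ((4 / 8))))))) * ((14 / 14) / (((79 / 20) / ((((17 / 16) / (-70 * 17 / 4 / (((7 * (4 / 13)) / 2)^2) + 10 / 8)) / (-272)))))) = 35 / 11443624 + 7 * sqrt(17) / 3839637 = 0.00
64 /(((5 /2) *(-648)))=-16 /405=-0.04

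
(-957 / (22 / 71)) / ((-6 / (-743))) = -1529837 / 4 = -382459.25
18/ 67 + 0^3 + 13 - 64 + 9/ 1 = -2796/ 67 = -41.73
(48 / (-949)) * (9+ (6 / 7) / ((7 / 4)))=-22320 / 46501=-0.48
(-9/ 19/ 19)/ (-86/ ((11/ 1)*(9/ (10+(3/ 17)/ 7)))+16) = -106029/ 31009178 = -0.00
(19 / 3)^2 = 361 / 9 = 40.11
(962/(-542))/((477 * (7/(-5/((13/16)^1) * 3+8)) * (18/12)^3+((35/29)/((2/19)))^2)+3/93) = 13643684288/7269620801981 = 0.00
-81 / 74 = -1.09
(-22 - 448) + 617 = 147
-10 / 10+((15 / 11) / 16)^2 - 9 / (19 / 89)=-25396045 / 588544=-43.15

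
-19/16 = -1.19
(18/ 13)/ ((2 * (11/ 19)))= 171/ 143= 1.20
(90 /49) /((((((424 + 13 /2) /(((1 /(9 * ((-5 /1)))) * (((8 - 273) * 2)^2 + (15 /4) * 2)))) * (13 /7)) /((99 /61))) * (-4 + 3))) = 37079790 /1593137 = 23.27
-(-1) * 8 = 8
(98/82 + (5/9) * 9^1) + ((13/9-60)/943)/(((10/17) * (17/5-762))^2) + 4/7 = 6.77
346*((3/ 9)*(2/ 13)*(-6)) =-1384/ 13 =-106.46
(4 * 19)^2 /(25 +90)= 5776 /115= 50.23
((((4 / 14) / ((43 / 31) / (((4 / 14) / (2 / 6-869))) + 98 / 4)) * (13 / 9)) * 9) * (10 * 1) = -48360 / 5458943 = -0.01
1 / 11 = 0.09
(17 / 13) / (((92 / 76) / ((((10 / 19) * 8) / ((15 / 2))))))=544 / 897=0.61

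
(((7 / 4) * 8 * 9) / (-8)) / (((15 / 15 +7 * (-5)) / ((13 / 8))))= 0.75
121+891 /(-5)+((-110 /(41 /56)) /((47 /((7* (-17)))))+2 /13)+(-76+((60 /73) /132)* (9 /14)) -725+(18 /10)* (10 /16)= -2683940160833 /5632466840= -476.51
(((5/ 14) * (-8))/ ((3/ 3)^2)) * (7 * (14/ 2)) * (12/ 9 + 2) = -1400/ 3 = -466.67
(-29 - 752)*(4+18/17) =-67166/17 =-3950.94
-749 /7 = -107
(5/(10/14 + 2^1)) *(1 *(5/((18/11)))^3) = 5823125/110808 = 52.55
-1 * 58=-58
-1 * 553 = -553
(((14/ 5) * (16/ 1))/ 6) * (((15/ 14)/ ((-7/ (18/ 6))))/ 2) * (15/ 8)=-45/ 14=-3.21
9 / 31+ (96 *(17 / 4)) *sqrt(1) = 408.29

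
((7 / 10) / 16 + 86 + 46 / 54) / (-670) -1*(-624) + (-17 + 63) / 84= 12651206677 / 20260800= 624.42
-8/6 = -4/3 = -1.33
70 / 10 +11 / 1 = 18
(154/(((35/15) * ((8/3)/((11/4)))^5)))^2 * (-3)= -5003668544858954883/281474976710656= -17776.60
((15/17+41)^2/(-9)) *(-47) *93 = 738617408/867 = 851923.19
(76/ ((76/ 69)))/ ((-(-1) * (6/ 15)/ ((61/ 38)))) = 21045/ 76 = 276.91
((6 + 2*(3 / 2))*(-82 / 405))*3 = -82 / 15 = -5.47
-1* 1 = -1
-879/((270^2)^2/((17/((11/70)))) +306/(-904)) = -15759884/880774877931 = -0.00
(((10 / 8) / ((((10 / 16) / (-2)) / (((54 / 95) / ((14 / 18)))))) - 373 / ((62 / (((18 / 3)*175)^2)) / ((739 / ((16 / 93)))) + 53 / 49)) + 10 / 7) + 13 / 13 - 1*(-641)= 18564134509909 / 62789597635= 295.66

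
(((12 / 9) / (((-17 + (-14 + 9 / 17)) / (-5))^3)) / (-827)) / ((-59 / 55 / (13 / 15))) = 87819875 / 15259114032246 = 0.00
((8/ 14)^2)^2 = 256/ 2401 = 0.11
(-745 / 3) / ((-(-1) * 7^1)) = -35.48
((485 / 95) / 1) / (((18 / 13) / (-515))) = -649415 / 342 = -1898.87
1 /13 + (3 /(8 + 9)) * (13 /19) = 830 /4199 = 0.20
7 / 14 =1 / 2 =0.50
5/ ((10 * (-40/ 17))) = -17/ 80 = -0.21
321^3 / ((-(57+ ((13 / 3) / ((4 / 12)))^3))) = -33076161 / 2254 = -14674.43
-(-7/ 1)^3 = 343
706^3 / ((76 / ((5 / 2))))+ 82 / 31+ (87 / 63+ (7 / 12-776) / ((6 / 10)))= 1717940096633 / 148428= 11574231.93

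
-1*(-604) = 604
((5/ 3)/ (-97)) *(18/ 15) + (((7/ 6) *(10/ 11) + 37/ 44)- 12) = -129565/ 12804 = -10.12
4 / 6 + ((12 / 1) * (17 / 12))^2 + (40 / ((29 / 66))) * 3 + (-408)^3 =-5908757183 / 87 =-67916749.23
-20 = -20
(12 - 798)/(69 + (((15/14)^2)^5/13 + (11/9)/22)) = -26600436580902912/2342222838394217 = -11.36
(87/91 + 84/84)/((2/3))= 267/91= 2.93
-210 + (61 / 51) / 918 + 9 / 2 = -4810519 / 23409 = -205.50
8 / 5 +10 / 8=57 / 20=2.85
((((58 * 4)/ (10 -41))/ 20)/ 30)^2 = 841/ 5405625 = 0.00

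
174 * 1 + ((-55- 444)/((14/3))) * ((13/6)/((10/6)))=4899/140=34.99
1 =1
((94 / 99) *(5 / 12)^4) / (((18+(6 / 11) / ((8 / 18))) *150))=25 / 2519424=0.00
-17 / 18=-0.94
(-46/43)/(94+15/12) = -184/16383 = -0.01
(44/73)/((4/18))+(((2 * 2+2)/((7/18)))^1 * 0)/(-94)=198/73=2.71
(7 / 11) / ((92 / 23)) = 7 / 44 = 0.16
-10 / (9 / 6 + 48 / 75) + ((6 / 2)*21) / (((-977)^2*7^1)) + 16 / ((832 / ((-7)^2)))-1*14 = -94167099361 / 5310999356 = -17.73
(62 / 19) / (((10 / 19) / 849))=5263.80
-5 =-5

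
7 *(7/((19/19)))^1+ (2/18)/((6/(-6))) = 440/9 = 48.89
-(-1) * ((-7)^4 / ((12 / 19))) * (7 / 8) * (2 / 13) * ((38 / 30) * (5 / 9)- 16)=-131884529 / 16848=-7827.90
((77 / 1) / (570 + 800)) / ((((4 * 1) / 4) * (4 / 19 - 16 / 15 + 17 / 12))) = 2926 / 29181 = 0.10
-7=-7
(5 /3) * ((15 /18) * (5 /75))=5 /54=0.09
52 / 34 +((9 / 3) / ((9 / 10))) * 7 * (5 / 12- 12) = -82237 / 306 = -268.75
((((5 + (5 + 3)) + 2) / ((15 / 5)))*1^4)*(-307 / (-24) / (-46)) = -1.39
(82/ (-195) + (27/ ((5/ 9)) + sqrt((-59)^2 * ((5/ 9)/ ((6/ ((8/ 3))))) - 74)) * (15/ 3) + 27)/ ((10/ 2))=sqrt(63626)/ 9 + 52568/ 975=81.94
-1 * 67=-67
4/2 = 2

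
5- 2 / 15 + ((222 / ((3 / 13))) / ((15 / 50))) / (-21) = -46567 / 315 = -147.83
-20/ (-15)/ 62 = 2/ 93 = 0.02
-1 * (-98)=98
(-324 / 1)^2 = 104976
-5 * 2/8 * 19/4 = -95/16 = -5.94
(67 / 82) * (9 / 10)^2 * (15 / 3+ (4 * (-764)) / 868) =1742067 / 1779400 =0.98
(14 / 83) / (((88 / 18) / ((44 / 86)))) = 0.02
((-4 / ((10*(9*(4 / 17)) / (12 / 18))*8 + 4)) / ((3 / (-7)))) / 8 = 119 / 26328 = 0.00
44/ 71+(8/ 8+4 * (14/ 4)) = 1109/ 71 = 15.62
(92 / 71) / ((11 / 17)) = 1564 / 781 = 2.00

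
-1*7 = -7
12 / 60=1 / 5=0.20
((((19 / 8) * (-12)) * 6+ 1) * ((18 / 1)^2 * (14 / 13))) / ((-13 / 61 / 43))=2022647760 / 169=11968329.94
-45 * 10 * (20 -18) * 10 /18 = -500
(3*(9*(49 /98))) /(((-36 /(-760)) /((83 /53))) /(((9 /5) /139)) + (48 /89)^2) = 337268259 /65620823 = 5.14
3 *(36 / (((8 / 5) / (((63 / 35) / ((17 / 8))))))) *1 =972 / 17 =57.18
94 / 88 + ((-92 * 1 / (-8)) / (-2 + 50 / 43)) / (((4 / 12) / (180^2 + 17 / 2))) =-705143579 / 528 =-1335499.20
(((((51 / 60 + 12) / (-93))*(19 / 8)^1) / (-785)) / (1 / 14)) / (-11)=-34181 / 64244400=-0.00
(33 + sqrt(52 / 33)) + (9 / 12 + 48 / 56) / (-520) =2 * sqrt(429) / 33 + 96087 / 2912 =34.25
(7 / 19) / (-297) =-7 / 5643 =-0.00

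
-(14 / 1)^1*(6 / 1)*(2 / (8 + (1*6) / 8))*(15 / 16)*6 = -108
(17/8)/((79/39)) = 663/632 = 1.05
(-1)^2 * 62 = 62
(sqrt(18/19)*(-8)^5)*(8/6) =-131072*sqrt(38)/19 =-42525.37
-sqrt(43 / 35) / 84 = -sqrt(1505) / 2940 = -0.01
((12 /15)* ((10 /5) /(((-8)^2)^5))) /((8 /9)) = 9 /5368709120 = 0.00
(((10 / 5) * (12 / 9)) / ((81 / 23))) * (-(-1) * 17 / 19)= 3128 / 4617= 0.68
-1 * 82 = -82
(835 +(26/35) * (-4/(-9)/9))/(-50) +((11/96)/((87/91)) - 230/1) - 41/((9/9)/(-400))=1062442682219/65772000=16153.42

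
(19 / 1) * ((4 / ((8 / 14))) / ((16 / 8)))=133 / 2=66.50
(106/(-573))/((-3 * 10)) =53/8595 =0.01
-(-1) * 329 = 329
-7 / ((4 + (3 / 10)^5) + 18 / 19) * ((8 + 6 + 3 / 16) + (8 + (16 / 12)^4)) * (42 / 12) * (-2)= 191151756250 / 761773977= 250.93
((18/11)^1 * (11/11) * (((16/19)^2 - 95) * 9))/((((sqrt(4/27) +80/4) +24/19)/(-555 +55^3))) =-2493525742742520/230181523 +1371576316140 * sqrt(3)/12114817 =-10636772.90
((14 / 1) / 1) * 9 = 126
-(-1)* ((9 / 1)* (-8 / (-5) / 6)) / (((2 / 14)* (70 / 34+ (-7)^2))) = 51 / 155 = 0.33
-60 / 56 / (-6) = 0.18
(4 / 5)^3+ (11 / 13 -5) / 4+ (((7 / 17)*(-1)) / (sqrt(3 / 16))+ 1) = 1539 / 3250 -28*sqrt(3) / 51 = -0.48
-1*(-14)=14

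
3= 3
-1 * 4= -4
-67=-67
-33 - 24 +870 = 813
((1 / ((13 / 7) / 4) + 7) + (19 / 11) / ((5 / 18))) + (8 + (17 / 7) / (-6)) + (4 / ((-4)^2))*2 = 352361 / 15015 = 23.47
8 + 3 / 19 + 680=13075 / 19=688.16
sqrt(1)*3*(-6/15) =-6/5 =-1.20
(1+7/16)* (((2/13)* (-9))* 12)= -621/26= -23.88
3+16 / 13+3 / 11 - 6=-214 / 143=-1.50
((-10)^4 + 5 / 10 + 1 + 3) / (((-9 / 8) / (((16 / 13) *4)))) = -43780.38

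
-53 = -53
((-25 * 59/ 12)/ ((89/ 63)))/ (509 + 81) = -105/ 712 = -0.15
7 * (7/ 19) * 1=49/ 19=2.58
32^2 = 1024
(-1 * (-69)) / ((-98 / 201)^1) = -13869 / 98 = -141.52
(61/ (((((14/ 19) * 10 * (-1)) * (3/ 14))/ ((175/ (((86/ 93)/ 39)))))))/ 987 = -2335385/ 8084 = -288.89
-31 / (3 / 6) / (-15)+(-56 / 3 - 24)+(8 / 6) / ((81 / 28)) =-46258 / 1215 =-38.07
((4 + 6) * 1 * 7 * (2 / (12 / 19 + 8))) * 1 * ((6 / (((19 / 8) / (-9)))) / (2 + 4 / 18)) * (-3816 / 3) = 8654688 / 41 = 211089.95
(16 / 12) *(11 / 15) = 0.98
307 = 307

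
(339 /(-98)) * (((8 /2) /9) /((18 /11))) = -1243 /1323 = -0.94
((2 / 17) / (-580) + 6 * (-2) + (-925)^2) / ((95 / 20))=8436344178 / 46835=180129.05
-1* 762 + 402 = -360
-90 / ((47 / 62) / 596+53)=-3325680 / 1958503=-1.70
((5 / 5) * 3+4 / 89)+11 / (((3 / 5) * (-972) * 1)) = 785341 / 259524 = 3.03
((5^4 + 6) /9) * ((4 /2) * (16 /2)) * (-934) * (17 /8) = -20038036 /9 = -2226448.44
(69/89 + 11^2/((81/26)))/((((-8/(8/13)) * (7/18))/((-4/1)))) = 2284664/72891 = 31.34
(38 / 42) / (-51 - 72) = -19 / 2583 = -0.01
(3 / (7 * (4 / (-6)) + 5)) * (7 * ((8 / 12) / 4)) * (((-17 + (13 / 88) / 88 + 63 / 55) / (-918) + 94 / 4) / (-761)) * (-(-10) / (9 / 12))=-5851442681 / 1352485728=-4.33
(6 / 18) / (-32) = -1 / 96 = -0.01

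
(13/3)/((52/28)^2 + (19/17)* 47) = 10829/139890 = 0.08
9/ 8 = 1.12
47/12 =3.92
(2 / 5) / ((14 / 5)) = 1 / 7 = 0.14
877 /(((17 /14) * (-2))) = -361.12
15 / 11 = 1.36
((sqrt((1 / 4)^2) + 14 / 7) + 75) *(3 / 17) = 927 / 68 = 13.63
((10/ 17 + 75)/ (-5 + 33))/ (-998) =-0.00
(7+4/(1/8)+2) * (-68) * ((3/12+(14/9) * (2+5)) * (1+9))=-2794970/9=-310552.22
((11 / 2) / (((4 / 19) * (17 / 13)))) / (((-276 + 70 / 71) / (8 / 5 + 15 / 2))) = -1350349 / 2042720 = -0.66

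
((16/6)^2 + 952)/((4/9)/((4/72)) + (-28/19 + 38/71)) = 5822284/42867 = 135.82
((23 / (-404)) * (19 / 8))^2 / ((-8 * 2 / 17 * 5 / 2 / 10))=-3246473 / 41783296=-0.08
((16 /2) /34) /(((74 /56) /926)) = 103712 /629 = 164.88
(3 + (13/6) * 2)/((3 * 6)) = 11/27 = 0.41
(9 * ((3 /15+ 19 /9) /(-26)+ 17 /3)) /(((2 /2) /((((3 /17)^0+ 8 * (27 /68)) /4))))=17821 /340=52.41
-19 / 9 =-2.11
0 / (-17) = 0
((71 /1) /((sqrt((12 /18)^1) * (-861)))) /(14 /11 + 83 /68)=-26554 * sqrt(6) /1605765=-0.04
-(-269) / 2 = 269 / 2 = 134.50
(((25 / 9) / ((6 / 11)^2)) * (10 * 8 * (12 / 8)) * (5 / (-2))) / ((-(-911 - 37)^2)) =75625 / 24265008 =0.00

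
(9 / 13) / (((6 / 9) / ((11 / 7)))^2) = 9801 / 2548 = 3.85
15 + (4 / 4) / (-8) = 119 / 8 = 14.88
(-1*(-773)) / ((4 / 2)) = 773 / 2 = 386.50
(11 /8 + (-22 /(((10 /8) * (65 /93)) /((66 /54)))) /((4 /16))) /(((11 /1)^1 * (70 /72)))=-258963 /22750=-11.38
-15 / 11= -1.36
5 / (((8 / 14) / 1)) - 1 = 7.75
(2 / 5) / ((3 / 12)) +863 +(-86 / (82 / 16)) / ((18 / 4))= 1588307 / 1845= 860.87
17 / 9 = 1.89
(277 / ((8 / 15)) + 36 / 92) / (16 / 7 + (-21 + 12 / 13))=-8702967 / 297896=-29.21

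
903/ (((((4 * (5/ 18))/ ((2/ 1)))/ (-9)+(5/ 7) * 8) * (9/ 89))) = 5063121/ 3205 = 1579.76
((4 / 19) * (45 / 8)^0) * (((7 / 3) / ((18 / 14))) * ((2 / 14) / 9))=28 / 4617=0.01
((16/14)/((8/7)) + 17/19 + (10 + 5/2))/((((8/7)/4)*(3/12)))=3829/19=201.53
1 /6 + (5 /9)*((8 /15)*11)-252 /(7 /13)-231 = -37561 /54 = -695.57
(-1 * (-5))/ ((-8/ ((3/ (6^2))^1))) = -5/ 96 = -0.05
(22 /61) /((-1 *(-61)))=22 /3721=0.01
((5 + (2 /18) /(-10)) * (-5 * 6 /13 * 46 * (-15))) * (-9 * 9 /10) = -836487 /13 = -64345.15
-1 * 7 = -7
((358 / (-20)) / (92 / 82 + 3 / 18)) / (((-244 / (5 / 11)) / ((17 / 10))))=374289 / 8508280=0.04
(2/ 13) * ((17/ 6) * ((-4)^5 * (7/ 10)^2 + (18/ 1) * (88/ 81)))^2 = 1700964701312/ 5923125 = 287173.53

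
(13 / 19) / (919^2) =13 / 16046659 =0.00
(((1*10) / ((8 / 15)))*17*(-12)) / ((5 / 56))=-42840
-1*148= -148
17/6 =2.83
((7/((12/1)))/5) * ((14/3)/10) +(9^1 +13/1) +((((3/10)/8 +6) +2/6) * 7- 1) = 236341/3600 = 65.65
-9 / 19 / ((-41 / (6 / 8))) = 27 / 3116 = 0.01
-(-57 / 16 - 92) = 1529 / 16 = 95.56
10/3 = 3.33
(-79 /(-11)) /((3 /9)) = 237 /11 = 21.55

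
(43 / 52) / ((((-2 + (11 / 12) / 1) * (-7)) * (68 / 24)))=774 / 20111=0.04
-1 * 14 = -14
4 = 4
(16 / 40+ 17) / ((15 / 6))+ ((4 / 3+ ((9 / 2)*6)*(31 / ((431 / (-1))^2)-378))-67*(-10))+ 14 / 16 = -1061827764139 / 111456600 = -9526.83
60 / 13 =4.62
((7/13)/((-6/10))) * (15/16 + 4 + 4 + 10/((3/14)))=-93415/1872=-49.90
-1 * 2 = -2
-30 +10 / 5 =-28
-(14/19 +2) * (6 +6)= -624/19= -32.84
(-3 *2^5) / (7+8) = -6.40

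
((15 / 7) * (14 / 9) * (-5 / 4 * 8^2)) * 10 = -8000 / 3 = -2666.67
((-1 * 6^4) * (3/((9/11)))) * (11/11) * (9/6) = -7128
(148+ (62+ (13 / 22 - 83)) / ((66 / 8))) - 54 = 33224 / 363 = 91.53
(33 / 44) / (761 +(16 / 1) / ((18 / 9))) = 3 / 3076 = 0.00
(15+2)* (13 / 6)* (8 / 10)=442 / 15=29.47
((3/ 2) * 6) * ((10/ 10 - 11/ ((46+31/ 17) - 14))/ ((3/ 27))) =31428/ 575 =54.66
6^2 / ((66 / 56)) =336 / 11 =30.55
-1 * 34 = -34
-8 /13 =-0.62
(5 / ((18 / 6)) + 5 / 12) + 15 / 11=455 / 132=3.45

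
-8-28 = -36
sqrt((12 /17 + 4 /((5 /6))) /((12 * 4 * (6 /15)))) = sqrt(1326) /68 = 0.54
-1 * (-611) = 611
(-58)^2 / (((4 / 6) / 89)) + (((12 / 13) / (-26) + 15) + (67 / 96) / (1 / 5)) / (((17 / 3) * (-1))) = 41287606585 / 91936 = 449090.74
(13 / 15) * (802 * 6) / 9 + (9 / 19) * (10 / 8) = 1586777 / 3420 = 463.97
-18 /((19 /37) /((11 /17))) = -7326 /323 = -22.68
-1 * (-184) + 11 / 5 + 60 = 1231 / 5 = 246.20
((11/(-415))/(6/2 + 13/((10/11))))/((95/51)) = -1122/1364105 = -0.00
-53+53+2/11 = 0.18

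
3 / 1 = 3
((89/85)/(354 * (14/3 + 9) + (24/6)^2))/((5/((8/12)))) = 89/3094425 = 0.00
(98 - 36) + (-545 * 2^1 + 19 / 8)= -8205 / 8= -1025.62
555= 555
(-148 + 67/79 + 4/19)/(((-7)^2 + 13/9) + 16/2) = -1985031/789526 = -2.51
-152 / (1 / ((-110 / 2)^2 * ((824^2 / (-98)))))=156096582400 / 49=3185644538.78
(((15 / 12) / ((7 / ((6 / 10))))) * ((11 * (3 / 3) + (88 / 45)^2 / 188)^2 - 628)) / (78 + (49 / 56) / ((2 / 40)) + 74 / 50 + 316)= -4588490835179 / 34914961503450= -0.13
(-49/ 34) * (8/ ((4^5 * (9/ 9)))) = -49/ 4352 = -0.01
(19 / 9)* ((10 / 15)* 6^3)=304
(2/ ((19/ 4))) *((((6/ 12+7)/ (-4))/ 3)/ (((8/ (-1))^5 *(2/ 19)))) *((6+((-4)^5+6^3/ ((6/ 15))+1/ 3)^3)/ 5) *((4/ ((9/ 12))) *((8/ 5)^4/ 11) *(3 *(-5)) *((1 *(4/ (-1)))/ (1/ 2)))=-24439493512/ 37125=-658302.86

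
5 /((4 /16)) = 20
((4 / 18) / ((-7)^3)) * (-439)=878 / 3087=0.28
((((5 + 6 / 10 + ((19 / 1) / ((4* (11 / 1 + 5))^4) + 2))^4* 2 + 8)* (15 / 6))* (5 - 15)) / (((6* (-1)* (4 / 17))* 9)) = 2811794266689043783190755680948076177 / 213916038788513711502568665907200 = 13144.38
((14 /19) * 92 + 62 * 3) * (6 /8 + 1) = 16877 /38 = 444.13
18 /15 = 6 /5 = 1.20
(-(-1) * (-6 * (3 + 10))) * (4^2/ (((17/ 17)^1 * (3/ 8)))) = -3328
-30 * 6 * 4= -720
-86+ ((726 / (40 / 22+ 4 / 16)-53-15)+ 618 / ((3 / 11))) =224136 / 91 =2463.03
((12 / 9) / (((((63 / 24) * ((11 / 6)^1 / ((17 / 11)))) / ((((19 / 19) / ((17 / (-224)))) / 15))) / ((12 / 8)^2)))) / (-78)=256 / 23595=0.01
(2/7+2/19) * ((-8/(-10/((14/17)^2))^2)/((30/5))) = -285376/119017425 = -0.00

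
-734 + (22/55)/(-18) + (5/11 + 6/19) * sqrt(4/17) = -33031/45 + 322 * sqrt(17)/3553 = -733.65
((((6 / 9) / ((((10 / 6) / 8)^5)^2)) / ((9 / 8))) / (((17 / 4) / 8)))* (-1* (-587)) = 705759471439183872 / 166015625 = 4251162933.85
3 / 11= 0.27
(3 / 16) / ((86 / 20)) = 15 / 344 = 0.04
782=782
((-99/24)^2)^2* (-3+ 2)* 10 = -5929605/2048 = -2895.31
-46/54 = -0.85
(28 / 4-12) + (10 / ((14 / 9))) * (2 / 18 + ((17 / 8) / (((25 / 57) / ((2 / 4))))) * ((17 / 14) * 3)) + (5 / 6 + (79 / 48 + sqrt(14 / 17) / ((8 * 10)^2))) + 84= sqrt(238) / 108800 + 3267503 / 23520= 138.92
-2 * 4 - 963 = -971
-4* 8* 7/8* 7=-196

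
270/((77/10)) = 2700/77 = 35.06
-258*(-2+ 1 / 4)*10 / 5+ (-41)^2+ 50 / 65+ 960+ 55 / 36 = 1659667 / 468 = 3546.30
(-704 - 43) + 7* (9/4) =-2925/4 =-731.25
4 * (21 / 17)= 84 / 17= 4.94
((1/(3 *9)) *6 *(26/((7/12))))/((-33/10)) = -2080/693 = -3.00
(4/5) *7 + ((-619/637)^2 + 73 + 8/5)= 164629174/2028845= 81.14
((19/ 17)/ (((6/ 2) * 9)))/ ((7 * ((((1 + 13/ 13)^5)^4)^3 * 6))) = 19/ 22226020765810796003328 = 0.00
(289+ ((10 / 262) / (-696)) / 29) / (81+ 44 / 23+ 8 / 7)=123027514211 / 35782659432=3.44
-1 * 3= -3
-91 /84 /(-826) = 13 /9912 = 0.00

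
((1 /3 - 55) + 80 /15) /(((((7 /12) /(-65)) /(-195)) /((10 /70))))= -7503600 /49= -153134.69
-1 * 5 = -5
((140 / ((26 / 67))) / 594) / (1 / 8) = 18760 / 3861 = 4.86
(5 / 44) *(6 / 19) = 15 / 418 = 0.04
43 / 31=1.39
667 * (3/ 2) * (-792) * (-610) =483361560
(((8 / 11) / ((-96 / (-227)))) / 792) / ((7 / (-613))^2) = 85299563 / 5122656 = 16.65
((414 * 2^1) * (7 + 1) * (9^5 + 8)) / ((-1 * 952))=-48899196 / 119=-410917.61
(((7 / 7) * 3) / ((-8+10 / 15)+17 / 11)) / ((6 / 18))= -297 / 191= -1.55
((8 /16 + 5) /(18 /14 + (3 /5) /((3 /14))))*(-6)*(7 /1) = -735 /13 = -56.54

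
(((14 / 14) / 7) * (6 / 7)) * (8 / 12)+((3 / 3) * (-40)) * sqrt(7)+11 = 543 / 49 - 40 * sqrt(7) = -94.75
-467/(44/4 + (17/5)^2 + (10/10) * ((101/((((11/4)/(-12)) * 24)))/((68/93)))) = 4366450/23889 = 182.78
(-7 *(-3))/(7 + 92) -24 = -785/33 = -23.79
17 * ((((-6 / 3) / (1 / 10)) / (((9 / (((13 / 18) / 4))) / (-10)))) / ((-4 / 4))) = -5525 / 81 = -68.21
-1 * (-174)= 174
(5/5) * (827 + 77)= 904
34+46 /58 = 1009 /29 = 34.79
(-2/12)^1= -1/6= -0.17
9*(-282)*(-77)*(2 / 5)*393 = 153604836 / 5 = 30720967.20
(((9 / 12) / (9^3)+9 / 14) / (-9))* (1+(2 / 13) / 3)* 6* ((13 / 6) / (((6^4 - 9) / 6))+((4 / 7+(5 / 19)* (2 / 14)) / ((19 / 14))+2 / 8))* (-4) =1400145695 / 1094256702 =1.28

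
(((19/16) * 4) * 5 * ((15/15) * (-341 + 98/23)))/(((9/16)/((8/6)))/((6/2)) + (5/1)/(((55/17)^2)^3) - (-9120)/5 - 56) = -4.52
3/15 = 1/5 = 0.20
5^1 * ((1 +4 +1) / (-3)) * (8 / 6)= -40 / 3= -13.33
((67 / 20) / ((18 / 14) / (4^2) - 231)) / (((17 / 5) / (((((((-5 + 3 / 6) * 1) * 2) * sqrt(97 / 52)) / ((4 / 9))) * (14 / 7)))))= 12663 * sqrt(1261) / 1905241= 0.24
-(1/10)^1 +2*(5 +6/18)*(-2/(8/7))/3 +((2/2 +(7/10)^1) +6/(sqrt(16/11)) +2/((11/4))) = -1928/495 +3*sqrt(11)/2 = 1.08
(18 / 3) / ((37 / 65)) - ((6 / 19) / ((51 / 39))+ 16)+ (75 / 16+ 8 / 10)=-204071 / 956080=-0.21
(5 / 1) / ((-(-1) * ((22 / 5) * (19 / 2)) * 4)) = 25 / 836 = 0.03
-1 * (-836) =836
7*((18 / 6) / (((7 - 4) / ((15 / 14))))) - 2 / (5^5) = 46871 / 6250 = 7.50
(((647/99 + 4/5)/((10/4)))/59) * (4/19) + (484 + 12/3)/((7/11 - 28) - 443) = -7371543724/7177566825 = -1.03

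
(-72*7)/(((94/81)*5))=-20412/235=-86.86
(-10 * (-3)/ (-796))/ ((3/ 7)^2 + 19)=-147/ 74824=-0.00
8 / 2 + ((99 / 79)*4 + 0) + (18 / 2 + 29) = 3714 / 79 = 47.01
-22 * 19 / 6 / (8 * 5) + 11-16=-809 / 120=-6.74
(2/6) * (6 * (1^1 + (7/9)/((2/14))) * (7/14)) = 6.44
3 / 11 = 0.27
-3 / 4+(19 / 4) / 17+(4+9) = 213 / 17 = 12.53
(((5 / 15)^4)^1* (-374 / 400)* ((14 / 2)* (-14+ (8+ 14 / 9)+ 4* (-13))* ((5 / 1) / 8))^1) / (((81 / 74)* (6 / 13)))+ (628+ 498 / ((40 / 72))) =21683393827 / 14171760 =1530.04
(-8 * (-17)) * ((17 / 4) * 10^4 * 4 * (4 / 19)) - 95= 92478195 / 19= 4867273.42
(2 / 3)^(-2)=2.25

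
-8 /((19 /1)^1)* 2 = -16 /19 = -0.84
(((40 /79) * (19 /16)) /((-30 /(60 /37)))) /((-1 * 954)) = 95 /2788542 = 0.00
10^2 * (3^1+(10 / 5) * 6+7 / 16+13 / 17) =110175 / 68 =1620.22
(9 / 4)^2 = 81 / 16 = 5.06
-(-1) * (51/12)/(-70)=-17/280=-0.06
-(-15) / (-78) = -5 / 26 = -0.19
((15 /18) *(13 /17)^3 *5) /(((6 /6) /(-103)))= -5657275 /29478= -191.92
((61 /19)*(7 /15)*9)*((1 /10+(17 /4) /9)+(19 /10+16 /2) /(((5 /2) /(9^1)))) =13916357 /28500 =488.29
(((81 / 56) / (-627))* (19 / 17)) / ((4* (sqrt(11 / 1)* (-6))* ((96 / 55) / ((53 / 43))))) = 795* sqrt(11) / 115275776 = 0.00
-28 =-28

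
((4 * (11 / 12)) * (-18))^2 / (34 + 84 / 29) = 63162 / 535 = 118.06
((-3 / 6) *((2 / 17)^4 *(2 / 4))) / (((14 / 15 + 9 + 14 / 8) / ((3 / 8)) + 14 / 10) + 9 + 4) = -18 / 17121805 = -0.00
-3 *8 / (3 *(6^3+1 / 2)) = -16 / 433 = -0.04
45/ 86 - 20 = -1675/ 86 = -19.48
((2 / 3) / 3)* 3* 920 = 1840 / 3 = 613.33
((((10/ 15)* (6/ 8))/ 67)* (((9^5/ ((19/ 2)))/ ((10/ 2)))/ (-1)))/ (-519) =19683/ 1101145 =0.02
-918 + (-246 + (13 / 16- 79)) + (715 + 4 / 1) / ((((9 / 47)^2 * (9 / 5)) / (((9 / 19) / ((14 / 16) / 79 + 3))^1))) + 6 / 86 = 950214027971 / 2014957296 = 471.58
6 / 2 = 3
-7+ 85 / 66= -377 / 66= -5.71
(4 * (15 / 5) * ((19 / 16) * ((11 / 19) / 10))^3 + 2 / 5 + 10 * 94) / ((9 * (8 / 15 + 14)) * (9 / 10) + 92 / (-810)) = 78000861033 / 9754746880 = 8.00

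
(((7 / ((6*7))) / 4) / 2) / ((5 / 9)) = 3 / 80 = 0.04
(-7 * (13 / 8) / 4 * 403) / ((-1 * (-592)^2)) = 36673 / 11214848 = 0.00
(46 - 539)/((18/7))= -3451/18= -191.72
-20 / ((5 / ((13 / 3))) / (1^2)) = -17.33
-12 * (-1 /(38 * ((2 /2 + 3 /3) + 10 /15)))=9 /76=0.12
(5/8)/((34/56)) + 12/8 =43/17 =2.53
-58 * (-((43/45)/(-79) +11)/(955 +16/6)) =2265596/3404505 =0.67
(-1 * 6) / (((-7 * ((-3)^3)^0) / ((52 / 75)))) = 104 / 175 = 0.59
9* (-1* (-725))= 6525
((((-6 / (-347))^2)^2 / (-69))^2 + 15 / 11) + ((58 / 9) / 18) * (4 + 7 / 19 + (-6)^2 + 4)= 10823208920061356685515179478 / 627482359051371933449970267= 17.25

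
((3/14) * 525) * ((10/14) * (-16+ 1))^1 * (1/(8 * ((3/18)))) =-50625/56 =-904.02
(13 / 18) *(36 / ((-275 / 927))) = -24102 / 275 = -87.64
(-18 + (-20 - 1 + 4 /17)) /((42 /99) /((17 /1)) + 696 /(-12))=21747 /32524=0.67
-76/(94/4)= -152/47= -3.23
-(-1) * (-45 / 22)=-45 / 22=-2.05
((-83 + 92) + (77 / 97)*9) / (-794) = -783 / 38509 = -0.02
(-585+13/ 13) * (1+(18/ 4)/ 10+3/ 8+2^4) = -52049/ 5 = -10409.80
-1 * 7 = -7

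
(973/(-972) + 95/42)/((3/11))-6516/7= -18906287/20412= -926.23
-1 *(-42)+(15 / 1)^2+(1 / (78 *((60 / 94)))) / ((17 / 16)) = 2655503 / 9945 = 267.02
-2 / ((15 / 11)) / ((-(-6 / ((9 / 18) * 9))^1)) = -11 / 10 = -1.10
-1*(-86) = 86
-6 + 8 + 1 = 3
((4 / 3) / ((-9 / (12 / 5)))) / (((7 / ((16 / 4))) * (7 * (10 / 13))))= -416 / 11025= -0.04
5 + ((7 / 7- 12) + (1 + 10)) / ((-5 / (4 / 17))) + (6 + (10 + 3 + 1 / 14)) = 337 / 14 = 24.07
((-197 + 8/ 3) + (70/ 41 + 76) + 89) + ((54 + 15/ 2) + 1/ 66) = 15284/ 451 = 33.89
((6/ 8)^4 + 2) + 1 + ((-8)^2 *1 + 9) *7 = 131665/ 256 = 514.32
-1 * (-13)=13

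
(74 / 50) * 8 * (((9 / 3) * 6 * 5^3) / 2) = 13320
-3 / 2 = -1.50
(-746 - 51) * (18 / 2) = -7173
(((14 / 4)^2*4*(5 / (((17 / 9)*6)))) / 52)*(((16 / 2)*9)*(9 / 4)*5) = 297675 / 884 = 336.74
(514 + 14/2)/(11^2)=521/121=4.31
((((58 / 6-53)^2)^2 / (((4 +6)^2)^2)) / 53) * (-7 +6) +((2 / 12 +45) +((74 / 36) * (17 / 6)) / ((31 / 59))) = 26402747 / 532332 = 49.60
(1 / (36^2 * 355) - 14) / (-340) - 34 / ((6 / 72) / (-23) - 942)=3142558696967 / 40669977009600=0.08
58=58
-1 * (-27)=27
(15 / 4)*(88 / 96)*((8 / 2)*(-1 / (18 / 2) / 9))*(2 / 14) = -0.02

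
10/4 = 5/2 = 2.50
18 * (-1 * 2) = -36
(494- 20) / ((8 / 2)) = 237 / 2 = 118.50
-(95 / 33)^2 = -9025 / 1089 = -8.29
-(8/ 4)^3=-8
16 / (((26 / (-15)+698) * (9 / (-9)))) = -60 / 2611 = -0.02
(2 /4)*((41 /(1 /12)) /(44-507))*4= -984 /463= -2.13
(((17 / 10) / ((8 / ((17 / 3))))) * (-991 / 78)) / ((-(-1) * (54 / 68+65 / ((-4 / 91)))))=4868783 / 470344680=0.01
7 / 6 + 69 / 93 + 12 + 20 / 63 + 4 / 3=60775 / 3906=15.56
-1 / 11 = -0.09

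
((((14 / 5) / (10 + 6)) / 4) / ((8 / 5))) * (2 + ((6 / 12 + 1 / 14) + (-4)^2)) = 65 / 128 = 0.51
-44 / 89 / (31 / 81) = -3564 / 2759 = -1.29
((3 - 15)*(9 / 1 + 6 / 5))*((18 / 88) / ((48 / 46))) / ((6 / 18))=-31671 / 440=-71.98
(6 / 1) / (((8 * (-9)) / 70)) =-35 / 6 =-5.83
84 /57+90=1738 /19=91.47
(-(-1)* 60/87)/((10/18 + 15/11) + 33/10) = 19800/149843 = 0.13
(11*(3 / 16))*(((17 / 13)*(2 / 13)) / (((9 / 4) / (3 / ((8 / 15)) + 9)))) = 561 / 208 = 2.70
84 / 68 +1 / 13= 290 / 221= 1.31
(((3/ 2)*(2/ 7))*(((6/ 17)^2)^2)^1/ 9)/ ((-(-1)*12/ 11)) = 396/ 584647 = 0.00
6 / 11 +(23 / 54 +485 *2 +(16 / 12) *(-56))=532405 / 594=896.30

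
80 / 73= 1.10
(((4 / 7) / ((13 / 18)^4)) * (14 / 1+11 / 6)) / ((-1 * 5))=-1329696 / 199927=-6.65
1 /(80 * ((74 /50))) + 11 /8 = 819 /592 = 1.38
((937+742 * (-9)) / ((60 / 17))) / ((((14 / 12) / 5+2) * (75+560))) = -97597 / 85090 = -1.15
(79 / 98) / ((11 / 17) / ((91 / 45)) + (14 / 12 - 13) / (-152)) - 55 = -208130341 / 3928939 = -52.97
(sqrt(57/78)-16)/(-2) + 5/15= 25/3-sqrt(494)/52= 7.91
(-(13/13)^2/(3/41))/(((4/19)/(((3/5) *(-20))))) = 779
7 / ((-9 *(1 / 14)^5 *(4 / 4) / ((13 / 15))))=-48941984 / 135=-362533.21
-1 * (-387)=387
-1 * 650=-650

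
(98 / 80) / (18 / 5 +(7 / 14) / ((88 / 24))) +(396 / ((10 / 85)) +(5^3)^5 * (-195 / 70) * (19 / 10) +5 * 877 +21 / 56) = -3717663395805557 / 23016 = -161525173609.90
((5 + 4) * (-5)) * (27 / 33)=-405 / 11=-36.82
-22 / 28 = -11 / 14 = -0.79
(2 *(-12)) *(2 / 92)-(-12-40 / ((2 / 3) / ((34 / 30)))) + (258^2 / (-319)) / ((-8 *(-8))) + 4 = 9416937 / 117392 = 80.22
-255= -255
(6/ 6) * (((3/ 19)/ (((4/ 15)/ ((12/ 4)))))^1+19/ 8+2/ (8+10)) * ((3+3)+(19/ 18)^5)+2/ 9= 81120987989/ 2584929024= 31.38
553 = 553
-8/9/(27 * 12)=-2/729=-0.00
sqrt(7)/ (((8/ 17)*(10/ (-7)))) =-119*sqrt(7)/ 80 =-3.94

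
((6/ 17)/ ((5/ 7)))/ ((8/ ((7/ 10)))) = 147/ 3400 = 0.04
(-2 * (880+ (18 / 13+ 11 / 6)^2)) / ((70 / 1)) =-5416921 / 212940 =-25.44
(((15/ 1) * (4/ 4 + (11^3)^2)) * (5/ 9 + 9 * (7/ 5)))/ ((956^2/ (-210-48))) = -5637110284/ 57121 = -98687.18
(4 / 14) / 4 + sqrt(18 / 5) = 1 / 14 + 3 * sqrt(10) / 5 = 1.97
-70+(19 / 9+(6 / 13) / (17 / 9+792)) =-56752249 / 835965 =-67.89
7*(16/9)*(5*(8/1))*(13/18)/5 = 5824/81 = 71.90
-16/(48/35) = -35/3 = -11.67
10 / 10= 1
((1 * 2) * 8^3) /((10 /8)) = 4096 /5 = 819.20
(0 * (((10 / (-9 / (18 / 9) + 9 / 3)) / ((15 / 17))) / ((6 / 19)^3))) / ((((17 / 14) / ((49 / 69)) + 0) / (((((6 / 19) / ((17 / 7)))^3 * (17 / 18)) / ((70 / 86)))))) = 0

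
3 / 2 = 1.50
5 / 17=0.29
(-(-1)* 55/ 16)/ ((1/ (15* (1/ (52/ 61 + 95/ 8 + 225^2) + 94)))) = 958177407825/ 197689688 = 4846.88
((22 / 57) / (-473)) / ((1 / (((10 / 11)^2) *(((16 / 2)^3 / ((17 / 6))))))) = -204800 / 1680569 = -0.12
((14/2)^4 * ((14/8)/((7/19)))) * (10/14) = 32585/4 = 8146.25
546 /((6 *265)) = 91 /265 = 0.34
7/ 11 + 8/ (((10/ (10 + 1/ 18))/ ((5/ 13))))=4801/ 1287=3.73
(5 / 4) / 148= 5 / 592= 0.01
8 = 8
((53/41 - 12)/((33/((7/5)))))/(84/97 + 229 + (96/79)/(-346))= -4073873027/2061487916895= -0.00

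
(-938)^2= 879844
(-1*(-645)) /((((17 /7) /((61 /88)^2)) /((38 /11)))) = 319205985 /724064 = 440.85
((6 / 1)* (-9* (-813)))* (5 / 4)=109755 / 2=54877.50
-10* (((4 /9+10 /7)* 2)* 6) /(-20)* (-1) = -236 /21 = -11.24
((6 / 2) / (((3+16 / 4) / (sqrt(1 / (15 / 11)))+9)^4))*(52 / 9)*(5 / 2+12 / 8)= 8845463 / 118638 - 229537*sqrt(165) / 39546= 0.00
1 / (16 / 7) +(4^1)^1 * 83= 5319 / 16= 332.44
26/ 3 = 8.67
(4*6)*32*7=5376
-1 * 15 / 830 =-3 / 166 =-0.02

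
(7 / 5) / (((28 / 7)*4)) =7 / 80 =0.09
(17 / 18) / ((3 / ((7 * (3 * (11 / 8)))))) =9.09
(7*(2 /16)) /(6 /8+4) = 7 /38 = 0.18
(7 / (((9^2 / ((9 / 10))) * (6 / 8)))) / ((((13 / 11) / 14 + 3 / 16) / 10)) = 34496 / 9045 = 3.81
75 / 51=25 / 17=1.47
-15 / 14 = -1.07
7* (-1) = -7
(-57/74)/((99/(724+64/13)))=-90022/15873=-5.67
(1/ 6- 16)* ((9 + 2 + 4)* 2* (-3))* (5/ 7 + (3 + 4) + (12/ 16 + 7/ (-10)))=309795/ 28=11064.11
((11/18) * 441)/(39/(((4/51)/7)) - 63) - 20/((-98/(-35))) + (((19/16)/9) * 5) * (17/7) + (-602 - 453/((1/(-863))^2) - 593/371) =-558751462654811/1656144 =-337380966.06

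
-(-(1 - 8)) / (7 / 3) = -3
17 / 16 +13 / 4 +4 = 133 / 16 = 8.31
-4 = -4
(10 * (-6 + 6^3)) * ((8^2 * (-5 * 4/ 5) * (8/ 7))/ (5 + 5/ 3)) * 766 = -70594560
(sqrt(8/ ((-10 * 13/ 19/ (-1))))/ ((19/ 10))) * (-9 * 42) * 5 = -7560 * sqrt(1235)/ 247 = -1075.62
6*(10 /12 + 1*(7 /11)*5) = 265 /11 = 24.09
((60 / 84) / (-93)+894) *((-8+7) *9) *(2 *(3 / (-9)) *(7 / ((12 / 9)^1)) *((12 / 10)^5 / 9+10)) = 28034992119 / 96875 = 289393.47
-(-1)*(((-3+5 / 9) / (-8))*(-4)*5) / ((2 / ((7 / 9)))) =-2.38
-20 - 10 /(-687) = -13730 /687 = -19.99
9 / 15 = 3 / 5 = 0.60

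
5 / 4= 1.25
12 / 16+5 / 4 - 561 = -559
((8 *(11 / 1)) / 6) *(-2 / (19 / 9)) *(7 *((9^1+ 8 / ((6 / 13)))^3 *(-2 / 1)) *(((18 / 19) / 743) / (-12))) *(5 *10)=-15185601200 / 804669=-18871.86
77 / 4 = 19.25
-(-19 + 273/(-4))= 349/4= 87.25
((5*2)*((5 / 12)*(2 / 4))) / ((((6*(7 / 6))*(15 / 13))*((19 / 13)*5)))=169 / 4788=0.04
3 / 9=1 / 3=0.33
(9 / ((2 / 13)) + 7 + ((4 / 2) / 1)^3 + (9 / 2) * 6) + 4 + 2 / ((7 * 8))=2927 / 28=104.54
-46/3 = -15.33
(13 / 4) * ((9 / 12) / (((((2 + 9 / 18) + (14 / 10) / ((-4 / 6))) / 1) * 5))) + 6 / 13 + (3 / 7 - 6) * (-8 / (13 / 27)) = 274461 / 2912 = 94.25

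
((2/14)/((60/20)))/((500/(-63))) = -3/500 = -0.01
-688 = -688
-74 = -74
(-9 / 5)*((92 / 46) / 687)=-6 / 1145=-0.01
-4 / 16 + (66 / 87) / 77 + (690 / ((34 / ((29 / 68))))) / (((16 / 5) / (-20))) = -51000795 / 938672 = -54.33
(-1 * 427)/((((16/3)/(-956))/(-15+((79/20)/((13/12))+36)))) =245233359/130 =1886410.45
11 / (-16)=-11 / 16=-0.69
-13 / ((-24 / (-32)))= -52 / 3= -17.33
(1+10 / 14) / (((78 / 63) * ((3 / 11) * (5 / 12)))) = 12.18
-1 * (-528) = 528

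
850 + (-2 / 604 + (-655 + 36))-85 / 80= 555521 / 2416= 229.93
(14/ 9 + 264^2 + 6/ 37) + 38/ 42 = 162467489/ 2331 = 69698.62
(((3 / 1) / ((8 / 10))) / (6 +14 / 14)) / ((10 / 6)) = 9 / 28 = 0.32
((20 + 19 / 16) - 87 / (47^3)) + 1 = 36855773 / 1661168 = 22.19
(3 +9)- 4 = 8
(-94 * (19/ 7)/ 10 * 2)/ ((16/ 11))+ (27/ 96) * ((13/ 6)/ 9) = -235297/ 6720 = -35.01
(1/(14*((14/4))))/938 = 1/45962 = 0.00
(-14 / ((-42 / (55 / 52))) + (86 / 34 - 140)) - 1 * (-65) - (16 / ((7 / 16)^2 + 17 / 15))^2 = -14960231001433 / 68627312988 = -217.99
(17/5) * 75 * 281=71655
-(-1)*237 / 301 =237 / 301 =0.79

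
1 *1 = 1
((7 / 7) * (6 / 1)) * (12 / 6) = 12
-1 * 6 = -6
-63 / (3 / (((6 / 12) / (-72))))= 7 / 48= 0.15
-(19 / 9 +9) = -100 / 9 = -11.11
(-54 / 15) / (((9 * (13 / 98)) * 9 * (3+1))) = -49 / 585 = -0.08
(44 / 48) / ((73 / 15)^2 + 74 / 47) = 3525 / 97132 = 0.04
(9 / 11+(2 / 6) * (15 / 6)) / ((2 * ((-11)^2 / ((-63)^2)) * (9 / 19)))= 304437 / 5324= 57.18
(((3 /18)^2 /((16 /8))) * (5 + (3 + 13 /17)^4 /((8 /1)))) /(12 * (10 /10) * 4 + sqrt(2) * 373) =-359251 /4938847293 + 134000623 * sqrt(2) /237064670064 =0.00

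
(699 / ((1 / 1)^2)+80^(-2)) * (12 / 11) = 1220073 / 1600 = 762.55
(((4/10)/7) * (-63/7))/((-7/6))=108/245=0.44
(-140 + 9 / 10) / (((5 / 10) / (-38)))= 52858 / 5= 10571.60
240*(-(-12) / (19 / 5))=14400 / 19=757.89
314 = 314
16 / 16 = 1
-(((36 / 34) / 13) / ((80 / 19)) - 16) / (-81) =-141269 / 716040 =-0.20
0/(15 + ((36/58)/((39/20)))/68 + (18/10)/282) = 0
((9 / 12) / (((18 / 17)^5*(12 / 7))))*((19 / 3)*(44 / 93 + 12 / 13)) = 39845446991 / 13706926272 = 2.91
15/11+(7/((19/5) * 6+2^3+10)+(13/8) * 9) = 72527/4488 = 16.16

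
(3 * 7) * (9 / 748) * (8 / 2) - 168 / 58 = -10227 / 5423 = -1.89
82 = 82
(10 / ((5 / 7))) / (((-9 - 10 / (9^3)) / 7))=-71442 / 6571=-10.87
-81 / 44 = -1.84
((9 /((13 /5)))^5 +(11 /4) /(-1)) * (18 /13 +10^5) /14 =3530319.53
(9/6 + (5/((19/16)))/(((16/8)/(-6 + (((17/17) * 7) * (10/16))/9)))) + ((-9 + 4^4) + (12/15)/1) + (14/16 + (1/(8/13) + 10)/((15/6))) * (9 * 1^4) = 1965931/6840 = 287.42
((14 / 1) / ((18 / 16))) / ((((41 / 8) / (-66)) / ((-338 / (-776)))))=-69.80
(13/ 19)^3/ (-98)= -2197/ 672182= -0.00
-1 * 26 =-26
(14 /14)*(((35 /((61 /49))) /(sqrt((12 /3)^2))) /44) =1715 /10736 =0.16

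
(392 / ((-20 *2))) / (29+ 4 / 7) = -343 / 1035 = -0.33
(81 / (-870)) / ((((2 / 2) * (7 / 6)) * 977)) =-81 / 991655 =-0.00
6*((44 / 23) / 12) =22 / 23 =0.96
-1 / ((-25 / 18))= 18 / 25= 0.72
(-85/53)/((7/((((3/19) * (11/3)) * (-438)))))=409530/7049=58.10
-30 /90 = -1 /3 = -0.33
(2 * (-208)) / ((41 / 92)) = -38272 / 41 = -933.46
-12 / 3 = -4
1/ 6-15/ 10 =-4/ 3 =-1.33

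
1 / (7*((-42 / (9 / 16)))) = -3 / 1568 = -0.00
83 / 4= 20.75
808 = 808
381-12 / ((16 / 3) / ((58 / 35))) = 377.27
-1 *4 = -4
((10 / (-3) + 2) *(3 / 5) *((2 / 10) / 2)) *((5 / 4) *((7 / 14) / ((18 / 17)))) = -17 / 360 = -0.05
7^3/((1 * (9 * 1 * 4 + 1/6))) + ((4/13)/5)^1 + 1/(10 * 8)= 308147/32240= 9.56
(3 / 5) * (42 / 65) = 126 / 325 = 0.39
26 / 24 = 13 / 12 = 1.08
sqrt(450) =15*sqrt(2) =21.21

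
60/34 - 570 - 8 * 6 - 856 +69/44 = -1100059/748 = -1470.67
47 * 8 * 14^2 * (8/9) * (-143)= -84308224/9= -9367580.44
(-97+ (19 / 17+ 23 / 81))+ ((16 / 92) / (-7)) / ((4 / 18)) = -21218665 / 221697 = -95.71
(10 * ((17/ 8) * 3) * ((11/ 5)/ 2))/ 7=561/ 56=10.02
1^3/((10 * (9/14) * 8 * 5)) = 7/1800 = 0.00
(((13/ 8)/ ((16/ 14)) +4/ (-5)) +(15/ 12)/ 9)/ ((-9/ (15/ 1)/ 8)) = -2191/ 216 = -10.14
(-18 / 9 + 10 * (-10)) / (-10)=10.20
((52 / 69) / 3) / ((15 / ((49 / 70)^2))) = 637 / 77625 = 0.01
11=11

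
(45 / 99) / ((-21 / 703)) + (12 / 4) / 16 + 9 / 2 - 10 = -75875 / 3696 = -20.53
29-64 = -35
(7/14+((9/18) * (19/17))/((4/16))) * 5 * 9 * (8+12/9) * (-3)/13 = -58590/221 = -265.11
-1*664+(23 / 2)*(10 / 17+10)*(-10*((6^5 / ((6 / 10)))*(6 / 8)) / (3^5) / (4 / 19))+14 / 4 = -7888457 / 34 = -232013.44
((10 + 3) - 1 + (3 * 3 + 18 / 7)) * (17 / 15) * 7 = 187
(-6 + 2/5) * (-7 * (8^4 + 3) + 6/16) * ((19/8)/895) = 426.38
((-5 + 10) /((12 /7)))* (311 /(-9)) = -10885 /108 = -100.79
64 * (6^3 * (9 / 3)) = 41472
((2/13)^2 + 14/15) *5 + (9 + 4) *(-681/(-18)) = 167857/338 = 496.62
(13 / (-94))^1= -13 / 94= -0.14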